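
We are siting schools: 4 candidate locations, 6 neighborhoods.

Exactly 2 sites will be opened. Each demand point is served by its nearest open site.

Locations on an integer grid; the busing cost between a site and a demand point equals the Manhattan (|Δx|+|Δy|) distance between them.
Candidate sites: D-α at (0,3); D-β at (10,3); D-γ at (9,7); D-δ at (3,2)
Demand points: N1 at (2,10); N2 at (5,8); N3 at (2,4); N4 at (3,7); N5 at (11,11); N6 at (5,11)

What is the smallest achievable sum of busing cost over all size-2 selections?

Open {D-γ, D-δ}.
  N1→D-δ 9, N2→D-γ 5, N3→D-δ 3, N4→D-δ 5, N5→D-γ 6, N6→D-γ 8  ⇒ total 36.
Compare {D-α, D-γ}: total 37.
Compare {D-β, D-γ}: total 44.
No size-2 selection does better; minimum is 36.

36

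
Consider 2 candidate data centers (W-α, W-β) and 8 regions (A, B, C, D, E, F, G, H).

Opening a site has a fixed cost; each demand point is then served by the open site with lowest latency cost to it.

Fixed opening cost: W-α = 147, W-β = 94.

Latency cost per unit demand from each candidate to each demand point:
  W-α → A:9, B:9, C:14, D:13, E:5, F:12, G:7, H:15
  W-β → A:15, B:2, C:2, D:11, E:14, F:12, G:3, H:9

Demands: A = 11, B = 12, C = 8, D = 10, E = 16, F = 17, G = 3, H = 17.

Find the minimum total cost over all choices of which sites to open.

Open {W-α, W-β}: assign each demand point to its cheapest open site.
  A→W-α 11×9=99, B→W-β 12×2=24, C→W-β 8×2=16, D→W-β 10×11=110, E→W-α 16×5=80, F→W-α 17×12=204, G→W-β 3×3=9, H→W-β 17×9=153
  latency cost 695, fixed 241 → total 936.
Compare {W-β}: latency cost 905 + fixed 94 = 999.
Compare {W-α}: latency cost 1009 + fixed 147 = 1156.

936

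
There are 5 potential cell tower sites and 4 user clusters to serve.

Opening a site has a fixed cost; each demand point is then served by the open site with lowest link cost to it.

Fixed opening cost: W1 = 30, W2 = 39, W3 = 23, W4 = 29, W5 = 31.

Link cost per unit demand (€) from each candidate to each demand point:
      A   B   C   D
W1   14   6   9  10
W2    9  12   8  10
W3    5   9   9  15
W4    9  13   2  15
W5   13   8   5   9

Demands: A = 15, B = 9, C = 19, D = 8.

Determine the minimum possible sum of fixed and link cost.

Open {W1, W3, W4}: assign each demand point to its cheapest open site.
  A→W3 15×5=75, B→W1 9×6=54, C→W4 19×2=38, D→W1 8×10=80
  link cost 247, fixed 82 → total 329.
Compare {W3, W4, W5}: link cost 257 + fixed 83 = 340.
Compare {W1, W3, W4, W5}: link cost 239 + fixed 113 = 352.
Compare {W2, W3, W4}: link cost 274 + fixed 91 = 365.
All other subsets cost ≥ 340. Minimum total cost: 329.

329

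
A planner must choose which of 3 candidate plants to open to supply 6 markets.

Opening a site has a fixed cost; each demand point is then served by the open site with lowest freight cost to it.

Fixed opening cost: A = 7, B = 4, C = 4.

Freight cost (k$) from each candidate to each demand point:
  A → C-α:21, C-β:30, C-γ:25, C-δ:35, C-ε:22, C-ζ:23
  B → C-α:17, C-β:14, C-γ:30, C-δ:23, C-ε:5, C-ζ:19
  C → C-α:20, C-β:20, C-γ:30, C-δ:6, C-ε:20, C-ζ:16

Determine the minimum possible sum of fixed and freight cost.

Open {B, C}: assign each demand point to its cheapest open site.
  C-α→B 17, C-β→B 14, C-γ→B 30, C-δ→C 6, C-ε→B 5, C-ζ→C 16
  freight cost 88, fixed 8 → total 96.
Compare {A, B, C}: freight cost 83 + fixed 15 = 98.
Compare {B}: freight cost 108 + fixed 4 = 112.
Compare {A, B}: freight cost 103 + fixed 11 = 114.
All other subsets cost ≥ 98. Minimum total cost: 96.

96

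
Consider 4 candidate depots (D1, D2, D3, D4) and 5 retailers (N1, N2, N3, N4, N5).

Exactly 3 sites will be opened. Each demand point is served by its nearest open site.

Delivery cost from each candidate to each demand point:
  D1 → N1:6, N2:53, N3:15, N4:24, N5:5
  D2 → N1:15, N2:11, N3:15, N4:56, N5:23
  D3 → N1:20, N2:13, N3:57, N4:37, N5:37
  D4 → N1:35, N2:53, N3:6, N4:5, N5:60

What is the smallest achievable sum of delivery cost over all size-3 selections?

Open {D1, D2, D4}.
  N1→D1 6, N2→D2 11, N3→D4 6, N4→D4 5, N5→D1 5  ⇒ total 33.
Compare {D1, D3, D4}: total 35.
Compare {D2, D3, D4}: total 60.
No size-3 selection does better; minimum is 33.

33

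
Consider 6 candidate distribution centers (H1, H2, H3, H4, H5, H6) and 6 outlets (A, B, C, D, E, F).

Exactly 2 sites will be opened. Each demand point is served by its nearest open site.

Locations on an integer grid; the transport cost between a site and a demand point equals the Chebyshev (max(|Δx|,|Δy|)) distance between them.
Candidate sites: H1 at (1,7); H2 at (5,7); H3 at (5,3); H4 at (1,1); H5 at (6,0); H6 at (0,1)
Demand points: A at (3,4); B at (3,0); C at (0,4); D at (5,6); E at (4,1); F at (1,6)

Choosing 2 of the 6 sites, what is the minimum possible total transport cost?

14

Open {H1, H3}.
  A→H3 2, B→H3 3, C→H1 3, D→H3 3, E→H3 2, F→H1 1  ⇒ total 14.
Compare {H1, H4}: total 16.
Compare {H1, H5}: total 16.
No size-2 selection does better; minimum is 14.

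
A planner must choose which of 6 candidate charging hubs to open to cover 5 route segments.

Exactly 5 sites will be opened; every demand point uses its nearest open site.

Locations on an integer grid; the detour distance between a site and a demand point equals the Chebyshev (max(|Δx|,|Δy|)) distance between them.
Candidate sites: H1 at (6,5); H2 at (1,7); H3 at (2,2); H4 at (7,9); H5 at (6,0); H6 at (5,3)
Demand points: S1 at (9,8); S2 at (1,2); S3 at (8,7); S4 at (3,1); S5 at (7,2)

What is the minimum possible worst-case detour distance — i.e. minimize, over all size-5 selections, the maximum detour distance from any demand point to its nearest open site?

Open {H1, H2, H3, H4, H5}.
  Farthest demand point is S1 at detour distance 2 (to H4); all others are ≤ 2.
With {H1, H2, H3, H4, H6} the worst case is 2.
With {H1, H3, H4, H5, H6} the worst case is 2.
No size-5 selection achieves below 2.

2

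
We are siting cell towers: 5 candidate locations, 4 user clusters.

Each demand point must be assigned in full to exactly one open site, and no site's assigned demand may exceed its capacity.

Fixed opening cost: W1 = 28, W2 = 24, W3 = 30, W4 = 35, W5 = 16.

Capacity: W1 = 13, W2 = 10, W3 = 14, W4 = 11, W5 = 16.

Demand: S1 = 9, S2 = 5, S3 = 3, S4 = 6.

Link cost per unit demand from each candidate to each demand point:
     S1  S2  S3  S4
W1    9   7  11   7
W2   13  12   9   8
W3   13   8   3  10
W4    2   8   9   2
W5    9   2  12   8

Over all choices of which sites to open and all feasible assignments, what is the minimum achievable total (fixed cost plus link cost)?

163

Open {W4, W5}; cheapest assignment that respects the capacities:
  W4 (cap 11, load 9): S1 — cost 9×2 = 18
  W5 (cap 16, load 14): S2, S3, S4 — cost 5×2 + 3×12 + 6×8 = 94
  Shipping 112, fixed 51 → total 163.
  Any other capacity-feasible assignment to {W4, W5} ships for at least 112.
Compare {W3, W4, W5}: its best feasible assignment gives total 166.
Compare {W2, W4, W5}: its best feasible assignment gives total 178.
Every other set of open sites that can feasibly serve all demand totals ≥ 166 even under its best assignment. Minimum: 163.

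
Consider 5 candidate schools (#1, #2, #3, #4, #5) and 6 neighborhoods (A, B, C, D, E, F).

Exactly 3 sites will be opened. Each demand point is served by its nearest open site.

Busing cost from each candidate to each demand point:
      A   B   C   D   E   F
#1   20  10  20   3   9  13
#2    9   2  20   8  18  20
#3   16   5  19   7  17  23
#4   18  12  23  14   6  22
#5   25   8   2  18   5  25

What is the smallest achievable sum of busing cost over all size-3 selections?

Open {#1, #2, #5}.
  A→#2 9, B→#2 2, C→#5 2, D→#1 3, E→#5 5, F→#1 13  ⇒ total 34.
Compare {#1, #3, #5}: total 44.
Compare {#2, #3, #5}: total 45.
No size-3 selection does better; minimum is 34.

34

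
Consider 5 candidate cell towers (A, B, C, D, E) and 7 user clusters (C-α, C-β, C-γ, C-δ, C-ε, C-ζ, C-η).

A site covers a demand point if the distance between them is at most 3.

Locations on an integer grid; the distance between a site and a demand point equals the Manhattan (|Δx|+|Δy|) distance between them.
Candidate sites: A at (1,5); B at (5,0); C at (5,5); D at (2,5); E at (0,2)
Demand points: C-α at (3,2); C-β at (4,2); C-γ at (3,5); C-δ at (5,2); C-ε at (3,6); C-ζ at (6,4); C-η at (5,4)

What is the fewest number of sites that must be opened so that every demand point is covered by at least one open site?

3

Coverage sets (demand points within 3 of each site):
  A: {C-γ, C-ε}
  B: {C-β, C-δ}
  C: {C-γ, C-δ, C-ε, C-ζ, C-η}
  D: {C-γ, C-ε}
  E: {C-α}
No 2 sites suffice: every size-2 union leaves at least one demand point uncovered.
But {B, C, E} covers everything, so the minimum is 3.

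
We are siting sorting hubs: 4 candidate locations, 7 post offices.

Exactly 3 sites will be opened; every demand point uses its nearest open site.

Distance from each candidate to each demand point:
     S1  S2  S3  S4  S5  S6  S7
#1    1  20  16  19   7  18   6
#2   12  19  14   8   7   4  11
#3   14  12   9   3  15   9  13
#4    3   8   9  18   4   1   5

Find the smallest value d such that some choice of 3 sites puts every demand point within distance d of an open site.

9

Open {#1, #2, #4}.
  Farthest demand point is S3 at distance 9 (to #4); all others are ≤ 9.
With {#1, #3, #4} the worst case is 9.
With {#2, #3, #4} the worst case is 9.
No size-3 selection achieves below 9.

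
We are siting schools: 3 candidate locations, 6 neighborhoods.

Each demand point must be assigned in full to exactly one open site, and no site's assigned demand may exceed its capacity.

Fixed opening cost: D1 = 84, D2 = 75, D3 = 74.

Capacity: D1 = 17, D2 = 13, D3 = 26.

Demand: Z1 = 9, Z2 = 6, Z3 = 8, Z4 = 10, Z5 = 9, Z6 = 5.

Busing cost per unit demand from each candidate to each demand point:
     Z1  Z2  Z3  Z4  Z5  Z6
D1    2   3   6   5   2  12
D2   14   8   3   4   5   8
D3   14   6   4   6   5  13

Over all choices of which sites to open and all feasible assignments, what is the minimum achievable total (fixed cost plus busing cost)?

Open {D1, D2, D3}; cheapest assignment that respects the capacities:
  D1 (cap 17, load 15): Z1, Z2 — cost 9×2 + 6×3 = 36
  D2 (cap 13, load 13): Z3, Z6 — cost 8×3 + 5×8 = 64
  D3 (cap 26, load 19): Z4, Z5 — cost 10×6 + 9×5 = 105
  Shipping 205, fixed 233 → total 438.
  Any other capacity-feasible assignment to {D1, D2, D3} ships for at least 205.
Total demand is 47 and no other set of sites has combined capacity ≥ 47, so {D1, D2, D3} is the only feasible choice of open sites. Minimum: 438.

438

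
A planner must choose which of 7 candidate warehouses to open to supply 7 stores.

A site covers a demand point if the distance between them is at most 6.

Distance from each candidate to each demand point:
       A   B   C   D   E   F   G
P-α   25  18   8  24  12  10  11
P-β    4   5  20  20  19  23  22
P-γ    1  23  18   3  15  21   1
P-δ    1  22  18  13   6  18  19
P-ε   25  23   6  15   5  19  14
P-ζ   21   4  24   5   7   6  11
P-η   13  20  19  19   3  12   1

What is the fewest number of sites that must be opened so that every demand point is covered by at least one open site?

3

Coverage sets (demand points within 6 of each site):
  P-α: {}
  P-β: {A, B}
  P-γ: {A, D, G}
  P-δ: {A, E}
  P-ε: {C, E}
  P-ζ: {B, D, F}
  P-η: {E, G}
No 2 sites suffice: every size-2 union leaves at least one demand point uncovered.
But {P-γ, P-ε, P-ζ} covers everything, so the minimum is 3.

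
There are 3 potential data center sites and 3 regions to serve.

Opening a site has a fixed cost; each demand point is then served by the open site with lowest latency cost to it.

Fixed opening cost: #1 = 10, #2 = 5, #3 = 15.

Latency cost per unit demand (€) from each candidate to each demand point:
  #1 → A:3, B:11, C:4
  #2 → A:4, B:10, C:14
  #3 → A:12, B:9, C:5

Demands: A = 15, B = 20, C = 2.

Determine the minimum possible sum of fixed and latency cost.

Open {#1, #3}: assign each demand point to its cheapest open site.
  A→#1 15×3=45, B→#3 20×9=180, C→#1 2×4=8
  latency cost 233, fixed 25 → total 258.
Compare {#1, #2, #3}: latency cost 233 + fixed 30 = 263.
Compare {#1, #2}: latency cost 253 + fixed 15 = 268.
Compare {#2, #3}: latency cost 250 + fixed 20 = 270.
All other subsets cost ≥ 263. Minimum total cost: 258.

258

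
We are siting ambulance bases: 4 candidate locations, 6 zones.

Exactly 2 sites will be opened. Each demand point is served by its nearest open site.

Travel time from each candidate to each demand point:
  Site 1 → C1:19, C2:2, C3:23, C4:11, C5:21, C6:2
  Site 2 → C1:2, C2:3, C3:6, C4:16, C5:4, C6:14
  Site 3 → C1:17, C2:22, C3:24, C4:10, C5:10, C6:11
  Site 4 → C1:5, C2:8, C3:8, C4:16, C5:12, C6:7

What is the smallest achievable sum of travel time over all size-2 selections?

Open {Site 1, Site 2}.
  C1→Site 2 2, C2→Site 1 2, C3→Site 2 6, C4→Site 1 11, C5→Site 2 4, C6→Site 1 2  ⇒ total 27.
Compare {Site 2, Site 3}: total 36.
Compare {Site 2, Site 4}: total 38.
No size-2 selection does better; minimum is 27.

27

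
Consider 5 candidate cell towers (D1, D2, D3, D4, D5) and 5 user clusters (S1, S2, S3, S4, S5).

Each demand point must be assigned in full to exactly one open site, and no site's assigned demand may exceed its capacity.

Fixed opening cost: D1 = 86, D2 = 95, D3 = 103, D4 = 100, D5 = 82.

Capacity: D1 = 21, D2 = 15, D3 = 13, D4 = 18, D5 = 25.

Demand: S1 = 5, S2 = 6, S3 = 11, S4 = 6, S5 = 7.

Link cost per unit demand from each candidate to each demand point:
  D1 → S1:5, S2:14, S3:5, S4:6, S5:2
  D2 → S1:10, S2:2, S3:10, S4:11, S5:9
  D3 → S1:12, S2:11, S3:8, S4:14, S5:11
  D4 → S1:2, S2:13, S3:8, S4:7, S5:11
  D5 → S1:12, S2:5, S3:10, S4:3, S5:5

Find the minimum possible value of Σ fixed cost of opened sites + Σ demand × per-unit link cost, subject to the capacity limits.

331

Open {D1, D5}; cheapest assignment that respects the capacities:
  D1 (cap 21, load 16): S1, S3 — cost 5×5 + 11×5 = 80
  D5 (cap 25, load 19): S2, S4, S5 — cost 6×5 + 6×3 + 7×5 = 83
  Shipping 163, fixed 168 → total 331.
  Any other capacity-feasible assignment to {D1, D5} ships for at least 163.
Compare {D4, D5}: its best feasible assignment gives total 363.
Compare {D1, D4}: its best feasible assignment gives total 385.
Every other set of open sites that can feasibly serve all demand totals ≥ 363 even under its best assignment. Minimum: 331.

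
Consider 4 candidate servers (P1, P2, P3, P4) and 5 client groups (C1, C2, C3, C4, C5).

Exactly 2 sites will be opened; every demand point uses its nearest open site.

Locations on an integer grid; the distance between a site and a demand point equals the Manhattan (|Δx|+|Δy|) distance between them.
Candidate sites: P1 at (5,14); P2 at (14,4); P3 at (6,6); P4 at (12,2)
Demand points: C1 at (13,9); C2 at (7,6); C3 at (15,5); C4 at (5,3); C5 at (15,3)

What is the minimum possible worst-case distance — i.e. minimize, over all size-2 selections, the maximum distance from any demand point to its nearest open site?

6

Open {P2, P3}.
  Farthest demand point is C1 at distance 6 (to P2); all others are ≤ 6.
With {P3, P4} the worst case is 8.
With {P1, P4} the worst case is 9.
No size-2 selection achieves below 6.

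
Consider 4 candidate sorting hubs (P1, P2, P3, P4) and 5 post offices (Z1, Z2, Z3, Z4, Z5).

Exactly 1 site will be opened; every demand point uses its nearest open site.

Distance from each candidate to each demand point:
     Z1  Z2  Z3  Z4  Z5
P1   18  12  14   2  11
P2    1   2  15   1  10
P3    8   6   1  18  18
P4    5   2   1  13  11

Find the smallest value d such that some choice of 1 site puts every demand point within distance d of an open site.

13

Open {P4}.
  Farthest demand point is Z4 at distance 13 (to P4); all others are ≤ 13.
With {P2} the worst case is 15.
With {P1} the worst case is 18.
No size-1 selection achieves below 13.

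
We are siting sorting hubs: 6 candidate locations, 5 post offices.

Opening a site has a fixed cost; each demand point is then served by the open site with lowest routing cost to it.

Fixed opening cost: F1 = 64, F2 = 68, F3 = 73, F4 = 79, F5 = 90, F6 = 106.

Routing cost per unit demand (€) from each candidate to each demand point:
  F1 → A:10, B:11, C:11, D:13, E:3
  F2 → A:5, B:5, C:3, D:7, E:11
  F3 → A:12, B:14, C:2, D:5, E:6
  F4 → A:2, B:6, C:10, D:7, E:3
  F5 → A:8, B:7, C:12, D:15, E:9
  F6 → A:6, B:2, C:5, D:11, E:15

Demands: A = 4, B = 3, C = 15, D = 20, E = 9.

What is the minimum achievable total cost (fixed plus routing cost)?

Open {F3, F4}: assign each demand point to its cheapest open site.
  A→F4 4×2=8, B→F4 3×6=18, C→F3 15×2=30, D→F3 20×5=100, E→F4 9×3=27
  routing cost 183, fixed 152 → total 335.
Compare {F3}: routing cost 274 + fixed 73 = 347.
Compare {F2, F3}: routing cost 219 + fixed 141 = 360.
Compare {F1, F3}: routing cost 230 + fixed 137 = 367.
All other subsets cost ≥ 347. Minimum total cost: 335.

335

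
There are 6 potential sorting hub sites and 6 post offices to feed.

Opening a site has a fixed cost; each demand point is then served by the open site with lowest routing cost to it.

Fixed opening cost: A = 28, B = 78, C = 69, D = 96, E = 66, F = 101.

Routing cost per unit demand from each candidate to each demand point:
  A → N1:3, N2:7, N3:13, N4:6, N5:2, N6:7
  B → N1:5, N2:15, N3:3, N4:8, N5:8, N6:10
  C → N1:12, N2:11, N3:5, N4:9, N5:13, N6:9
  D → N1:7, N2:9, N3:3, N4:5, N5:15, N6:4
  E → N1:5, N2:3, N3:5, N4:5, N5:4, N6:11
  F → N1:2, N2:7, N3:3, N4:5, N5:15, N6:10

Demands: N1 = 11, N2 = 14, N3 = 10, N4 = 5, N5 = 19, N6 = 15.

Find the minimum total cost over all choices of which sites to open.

Open {A, E}: assign each demand point to its cheapest open site.
  N1→A 11×3=33, N2→E 14×3=42, N3→E 10×5=50, N4→E 5×5=25, N5→A 19×2=38, N6→A 15×7=105
  routing cost 293, fixed 94 → total 387.
Compare {A, D}: routing cost 284 + fixed 124 = 408.
Compare {A, D, E}: routing cost 228 + fixed 190 = 418.
Compare {A, B}: routing cost 334 + fixed 106 = 440.
All other subsets cost ≥ 408. Minimum total cost: 387.

387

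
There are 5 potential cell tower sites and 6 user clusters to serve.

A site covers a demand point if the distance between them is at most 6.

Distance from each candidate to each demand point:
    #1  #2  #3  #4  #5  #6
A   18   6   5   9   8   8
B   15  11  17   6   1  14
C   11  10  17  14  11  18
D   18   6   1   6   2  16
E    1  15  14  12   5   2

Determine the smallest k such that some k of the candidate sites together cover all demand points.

Coverage sets (demand points within 6 of each site):
  A: {#2, #3}
  B: {#4, #5}
  C: {}
  D: {#2, #3, #4, #5}
  E: {#1, #5, #6}
No single site covers all 6 demand points.
But {D, E} covers everything, so the minimum is 2.

2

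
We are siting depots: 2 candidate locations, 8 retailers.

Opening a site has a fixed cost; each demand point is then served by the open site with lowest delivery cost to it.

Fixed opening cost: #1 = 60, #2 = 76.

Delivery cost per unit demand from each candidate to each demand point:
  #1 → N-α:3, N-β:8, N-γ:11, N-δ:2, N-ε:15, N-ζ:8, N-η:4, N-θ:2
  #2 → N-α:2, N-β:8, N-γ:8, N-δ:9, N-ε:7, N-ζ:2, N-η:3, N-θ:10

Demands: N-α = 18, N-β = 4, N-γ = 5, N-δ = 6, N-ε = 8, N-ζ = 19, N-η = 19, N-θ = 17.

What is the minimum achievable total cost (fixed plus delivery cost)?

Open {#1, #2}: assign each demand point to its cheapest open site.
  N-α→#2 18×2=36, N-β→#1 4×8=32, N-γ→#2 5×8=40, N-δ→#1 6×2=12, N-ε→#2 8×7=56, N-ζ→#2 19×2=38, N-η→#2 19×3=57, N-θ→#1 17×2=34
  delivery cost 305, fixed 136 → total 441.
Compare {#2}: delivery cost 483 + fixed 76 = 559.
Compare {#1}: delivery cost 535 + fixed 60 = 595.

441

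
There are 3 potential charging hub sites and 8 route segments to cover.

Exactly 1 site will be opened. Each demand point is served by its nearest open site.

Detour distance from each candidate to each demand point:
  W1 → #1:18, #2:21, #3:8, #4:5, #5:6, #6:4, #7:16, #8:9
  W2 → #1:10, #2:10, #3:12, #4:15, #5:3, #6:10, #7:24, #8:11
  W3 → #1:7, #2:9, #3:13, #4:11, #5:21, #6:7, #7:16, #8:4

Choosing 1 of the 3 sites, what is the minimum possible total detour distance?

87

Open {W1}.
  #1→W1 18, #2→W1 21, #3→W1 8, #4→W1 5, #5→W1 6, #6→W1 4, #7→W1 16, #8→W1 9  ⇒ total 87.
Compare {W3}: total 88.
Compare {W2}: total 95.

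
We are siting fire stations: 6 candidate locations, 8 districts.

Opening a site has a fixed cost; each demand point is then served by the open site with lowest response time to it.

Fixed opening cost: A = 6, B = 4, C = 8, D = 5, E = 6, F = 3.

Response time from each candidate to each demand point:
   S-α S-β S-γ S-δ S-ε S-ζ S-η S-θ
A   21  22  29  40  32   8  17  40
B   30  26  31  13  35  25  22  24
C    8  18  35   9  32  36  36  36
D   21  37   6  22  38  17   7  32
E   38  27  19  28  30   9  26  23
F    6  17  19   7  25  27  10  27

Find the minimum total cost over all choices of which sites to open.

114

Open {D, E, F}: assign each demand point to its cheapest open site.
  S-α→F 6, S-β→F 17, S-γ→D 6, S-δ→F 7, S-ε→F 25, S-ζ→E 9, S-η→D 7, S-θ→E 23
  response time 100, fixed 14 → total 114.
Compare {A, D, F}: response time 103 + fixed 14 = 117.
Compare {A, B, D, F}: response time 100 + fixed 18 = 118.
Compare {B, D, E, F}: response time 100 + fixed 18 = 118.
All other subsets cost ≥ 117. Minimum total cost: 114.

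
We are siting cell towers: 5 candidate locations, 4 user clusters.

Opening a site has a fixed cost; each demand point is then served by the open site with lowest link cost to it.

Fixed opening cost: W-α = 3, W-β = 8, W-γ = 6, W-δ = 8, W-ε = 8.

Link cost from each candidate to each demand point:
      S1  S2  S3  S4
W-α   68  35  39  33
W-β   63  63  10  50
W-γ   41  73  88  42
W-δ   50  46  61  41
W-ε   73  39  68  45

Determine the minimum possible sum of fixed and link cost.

136

Open {W-α, W-β, W-γ}: assign each demand point to its cheapest open site.
  S1→W-γ 41, S2→W-α 35, S3→W-β 10, S4→W-α 33
  link cost 119, fixed 17 → total 136.
Compare {W-α, W-β, W-γ, W-δ}: link cost 119 + fixed 25 = 144.
Compare {W-α, W-β, W-γ, W-ε}: link cost 119 + fixed 25 = 144.
Compare {W-α, W-β, W-δ}: link cost 128 + fixed 19 = 147.
All other subsets cost ≥ 144. Minimum total cost: 136.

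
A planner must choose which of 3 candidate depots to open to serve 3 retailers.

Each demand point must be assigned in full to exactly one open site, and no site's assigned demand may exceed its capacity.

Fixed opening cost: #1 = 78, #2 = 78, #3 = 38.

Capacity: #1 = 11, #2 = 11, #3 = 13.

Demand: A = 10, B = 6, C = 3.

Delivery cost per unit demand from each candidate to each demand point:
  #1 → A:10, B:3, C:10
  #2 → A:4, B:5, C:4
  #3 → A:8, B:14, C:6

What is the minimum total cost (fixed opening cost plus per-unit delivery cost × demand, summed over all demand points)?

Open {#1, #3}; cheapest assignment that respects the capacities:
  #1 (cap 11, load 6): B — cost 6×3 = 18
  #3 (cap 13, load 13): A, C — cost 10×8 + 3×6 = 98
  Shipping 116, fixed 116 → total 232.
  Any other capacity-feasible assignment to {#1, #3} ships for at least 116.
Compare {#2, #3}: its best feasible assignment gives total 238.
Compare {#1, #2}: its best feasible assignment gives total 244.
Every other set of open sites that can feasibly serve all demand totals ≥ 238 even under its best assignment. Minimum: 232.

232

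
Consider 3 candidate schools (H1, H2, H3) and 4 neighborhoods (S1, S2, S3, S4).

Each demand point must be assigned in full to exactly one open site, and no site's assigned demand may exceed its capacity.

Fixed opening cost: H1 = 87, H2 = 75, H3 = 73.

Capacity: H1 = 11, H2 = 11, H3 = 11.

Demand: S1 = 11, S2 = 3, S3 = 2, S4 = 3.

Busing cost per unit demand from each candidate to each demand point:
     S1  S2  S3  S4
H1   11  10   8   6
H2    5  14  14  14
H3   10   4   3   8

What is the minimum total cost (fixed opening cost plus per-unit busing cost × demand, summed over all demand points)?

Open {H2, H3}; cheapest assignment that respects the capacities:
  H2 (cap 11, load 11): S1 — cost 11×5 = 55
  H3 (cap 11, load 8): S2, S3, S4 — cost 3×4 + 2×3 + 3×8 = 42
  Shipping 97, fixed 148 → total 245.
  Any other capacity-feasible assignment to {H2, H3} ships for at least 97.
Compare {H1, H2}: its best feasible assignment gives total 281.
Compare {H1, H3}: its best feasible assignment gives total 323.
Every other set of open sites that can feasibly serve all demand totals ≥ 281 even under its best assignment. Minimum: 245.

245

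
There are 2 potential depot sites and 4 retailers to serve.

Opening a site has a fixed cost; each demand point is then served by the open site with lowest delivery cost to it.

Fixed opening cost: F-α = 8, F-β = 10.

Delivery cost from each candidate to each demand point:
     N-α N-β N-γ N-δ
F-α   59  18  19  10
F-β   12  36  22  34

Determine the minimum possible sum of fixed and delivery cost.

77

Open {F-α, F-β}: assign each demand point to its cheapest open site.
  N-α→F-β 12, N-β→F-α 18, N-γ→F-α 19, N-δ→F-α 10
  delivery cost 59, fixed 18 → total 77.
Compare {F-α}: delivery cost 106 + fixed 8 = 114.
Compare {F-β}: delivery cost 104 + fixed 10 = 114.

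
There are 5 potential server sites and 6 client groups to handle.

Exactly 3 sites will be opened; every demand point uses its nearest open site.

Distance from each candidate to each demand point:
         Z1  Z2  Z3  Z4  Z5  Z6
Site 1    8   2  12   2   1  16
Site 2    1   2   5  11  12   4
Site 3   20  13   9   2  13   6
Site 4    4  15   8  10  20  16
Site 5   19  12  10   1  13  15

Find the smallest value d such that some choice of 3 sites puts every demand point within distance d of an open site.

5

Open {Site 1, Site 2, Site 3}.
  Farthest demand point is Z3 at distance 5 (to Site 2); all others are ≤ 5.
With {Site 1, Site 2, Site 4} the worst case is 5.
With {Site 1, Site 2, Site 5} the worst case is 5.
No size-3 selection achieves below 5.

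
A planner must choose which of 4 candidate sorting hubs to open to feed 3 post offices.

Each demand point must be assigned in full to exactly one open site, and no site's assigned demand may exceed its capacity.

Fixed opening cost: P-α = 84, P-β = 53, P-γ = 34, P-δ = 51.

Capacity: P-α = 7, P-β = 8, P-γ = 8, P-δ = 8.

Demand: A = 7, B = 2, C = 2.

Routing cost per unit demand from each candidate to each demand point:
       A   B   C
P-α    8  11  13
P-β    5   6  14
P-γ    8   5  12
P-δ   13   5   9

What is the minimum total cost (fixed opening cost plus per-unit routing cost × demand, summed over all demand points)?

156

Open {P-β, P-γ}; cheapest assignment that respects the capacities:
  P-β (cap 8, load 7): A — cost 7×5 = 35
  P-γ (cap 8, load 4): B, C — cost 2×5 + 2×12 = 34
  Shipping 69, fixed 87 → total 156.
  Any other capacity-feasible assignment to {P-β, P-γ} ships for at least 69.
Compare {P-β, P-δ}: its best feasible assignment gives total 167.
Compare {P-γ, P-δ}: its best feasible assignment gives total 169.
Every other set of open sites that can feasibly serve all demand totals ≥ 167 even under its best assignment. Minimum: 156.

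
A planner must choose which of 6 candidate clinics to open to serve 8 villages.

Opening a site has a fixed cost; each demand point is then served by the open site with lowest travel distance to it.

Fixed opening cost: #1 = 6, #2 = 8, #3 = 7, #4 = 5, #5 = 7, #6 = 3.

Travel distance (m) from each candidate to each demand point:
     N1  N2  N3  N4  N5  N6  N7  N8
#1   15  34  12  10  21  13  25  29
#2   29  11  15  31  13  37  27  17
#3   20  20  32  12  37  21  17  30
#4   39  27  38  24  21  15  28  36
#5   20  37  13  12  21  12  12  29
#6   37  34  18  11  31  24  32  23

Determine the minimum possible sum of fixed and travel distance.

123

Open {#1, #2, #5}: assign each demand point to its cheapest open site.
  N1→#1 15, N2→#2 11, N3→#1 12, N4→#1 10, N5→#2 13, N6→#5 12, N7→#5 12, N8→#2 17
  travel distance 102, fixed 21 → total 123.
Compare {#2, #5}: travel distance 110 + fixed 15 = 125.
Compare {#1, #2, #5, #6}: travel distance 102 + fixed 24 = 126.
Compare {#2, #5, #6}: travel distance 109 + fixed 18 = 127.
All other subsets cost ≥ 125. Minimum total cost: 123.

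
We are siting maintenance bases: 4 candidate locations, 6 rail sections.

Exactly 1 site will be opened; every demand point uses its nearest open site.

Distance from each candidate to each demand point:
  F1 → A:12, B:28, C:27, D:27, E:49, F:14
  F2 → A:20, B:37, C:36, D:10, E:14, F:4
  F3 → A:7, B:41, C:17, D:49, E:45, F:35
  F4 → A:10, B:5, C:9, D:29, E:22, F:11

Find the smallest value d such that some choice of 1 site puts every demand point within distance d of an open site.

Open {F4}.
  Farthest demand point is D at distance 29 (to F4); all others are ≤ 29.
With {F2} the worst case is 37.
With {F1} the worst case is 49.
No size-1 selection achieves below 29.

29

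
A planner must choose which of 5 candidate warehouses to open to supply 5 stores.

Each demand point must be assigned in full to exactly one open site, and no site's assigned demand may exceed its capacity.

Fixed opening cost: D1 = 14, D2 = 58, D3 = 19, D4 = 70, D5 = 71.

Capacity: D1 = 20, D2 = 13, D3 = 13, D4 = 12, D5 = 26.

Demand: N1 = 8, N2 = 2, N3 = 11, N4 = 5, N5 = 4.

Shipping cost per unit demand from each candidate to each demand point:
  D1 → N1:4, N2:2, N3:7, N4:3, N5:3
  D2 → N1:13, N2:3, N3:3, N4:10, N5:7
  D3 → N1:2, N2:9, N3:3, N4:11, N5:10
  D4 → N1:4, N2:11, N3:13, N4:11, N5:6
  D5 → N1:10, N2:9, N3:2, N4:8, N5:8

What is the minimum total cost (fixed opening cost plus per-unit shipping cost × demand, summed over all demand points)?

Open {D1, D3}; cheapest assignment that respects the capacities:
  D1 (cap 20, load 19): N1, N2, N4, N5 — cost 8×4 + 2×2 + 5×3 + 4×3 = 63
  D3 (cap 13, load 11): N3 — cost 11×3 = 33
  Shipping 96, fixed 33 → total 129.
  Any other capacity-feasible assignment to {D1, D3} ships for at least 96.
Compare {D1, D2}: its best feasible assignment gives total 168.
Compare {D1, D5}: its best feasible assignment gives total 170.
Every other set of open sites that can feasibly serve all demand totals ≥ 168 even under its best assignment. Minimum: 129.

129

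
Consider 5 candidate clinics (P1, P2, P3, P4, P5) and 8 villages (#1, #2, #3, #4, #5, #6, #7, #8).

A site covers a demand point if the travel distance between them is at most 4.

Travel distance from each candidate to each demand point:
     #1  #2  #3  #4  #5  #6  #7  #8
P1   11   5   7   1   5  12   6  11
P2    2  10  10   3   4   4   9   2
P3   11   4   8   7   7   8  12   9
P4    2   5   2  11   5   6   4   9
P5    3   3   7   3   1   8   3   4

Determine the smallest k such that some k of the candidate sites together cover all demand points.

3

Coverage sets (demand points within 4 of each site):
  P1: {#4}
  P2: {#1, #4, #5, #6, #8}
  P3: {#2}
  P4: {#1, #3, #7}
  P5: {#1, #2, #4, #5, #7, #8}
No 2 sites suffice: every size-2 union leaves at least one demand point uncovered.
But {P2, P3, P4} covers everything, so the minimum is 3.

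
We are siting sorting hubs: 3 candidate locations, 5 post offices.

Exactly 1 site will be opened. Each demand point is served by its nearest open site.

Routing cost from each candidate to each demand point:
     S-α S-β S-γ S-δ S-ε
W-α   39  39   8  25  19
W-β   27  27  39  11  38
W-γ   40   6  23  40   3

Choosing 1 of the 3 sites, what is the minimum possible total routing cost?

112

Open {W-γ}.
  S-α→W-γ 40, S-β→W-γ 6, S-γ→W-γ 23, S-δ→W-γ 40, S-ε→W-γ 3  ⇒ total 112.
Compare {W-α}: total 130.
Compare {W-β}: total 142.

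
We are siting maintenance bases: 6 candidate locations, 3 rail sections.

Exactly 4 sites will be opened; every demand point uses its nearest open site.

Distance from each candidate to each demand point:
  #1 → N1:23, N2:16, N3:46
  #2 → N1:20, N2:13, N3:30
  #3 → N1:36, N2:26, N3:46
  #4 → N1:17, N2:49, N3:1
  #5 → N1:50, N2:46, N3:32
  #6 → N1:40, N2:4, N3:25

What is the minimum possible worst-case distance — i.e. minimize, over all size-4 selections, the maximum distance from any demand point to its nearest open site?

17

Open {#1, #2, #3, #4}.
  Farthest demand point is N1 at distance 17 (to #4); all others are ≤ 17.
With {#1, #2, #4, #5} the worst case is 17.
With {#1, #2, #4, #6} the worst case is 17.
No size-4 selection achieves below 17.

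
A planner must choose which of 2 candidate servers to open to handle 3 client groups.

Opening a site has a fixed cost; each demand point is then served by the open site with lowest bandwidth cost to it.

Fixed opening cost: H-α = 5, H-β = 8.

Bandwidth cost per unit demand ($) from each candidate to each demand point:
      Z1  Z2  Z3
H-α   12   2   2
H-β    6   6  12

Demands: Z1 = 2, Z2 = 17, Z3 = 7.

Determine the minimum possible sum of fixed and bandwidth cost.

73

Open {H-α, H-β}: assign each demand point to its cheapest open site.
  Z1→H-β 2×6=12, Z2→H-α 17×2=34, Z3→H-α 7×2=14
  bandwidth cost 60, fixed 13 → total 73.
Compare {H-α}: bandwidth cost 72 + fixed 5 = 77.
Compare {H-β}: bandwidth cost 198 + fixed 8 = 206.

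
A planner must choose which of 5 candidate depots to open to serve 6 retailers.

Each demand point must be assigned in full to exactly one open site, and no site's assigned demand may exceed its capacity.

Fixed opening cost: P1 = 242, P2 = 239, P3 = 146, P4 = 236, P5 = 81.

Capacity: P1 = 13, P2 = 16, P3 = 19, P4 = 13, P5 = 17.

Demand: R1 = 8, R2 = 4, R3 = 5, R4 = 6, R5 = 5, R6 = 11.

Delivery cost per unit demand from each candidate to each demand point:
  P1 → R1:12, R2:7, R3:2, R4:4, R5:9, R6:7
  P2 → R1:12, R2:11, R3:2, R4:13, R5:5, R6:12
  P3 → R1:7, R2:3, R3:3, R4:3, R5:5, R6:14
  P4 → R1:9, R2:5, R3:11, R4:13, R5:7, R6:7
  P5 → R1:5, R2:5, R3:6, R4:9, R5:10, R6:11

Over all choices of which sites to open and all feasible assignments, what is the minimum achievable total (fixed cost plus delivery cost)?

Open {P3, P4, P5}; cheapest assignment that respects the capacities:
  P3 (cap 19, load 16): R3, R4, R5 — cost 5×3 + 6×3 + 5×5 = 58
  P4 (cap 13, load 11): R6 — cost 11×7 = 77
  P5 (cap 17, load 12): R1, R2 — cost 8×5 + 4×5 = 60
  Shipping 195, fixed 463 → total 658.
  Any other capacity-feasible assignment to {P3, P4, P5} ships for at least 195.
Compare {P1, P3, P5}: its best feasible assignment gives total 664.
Compare {P2, P3, P5}: its best feasible assignment gives total 703.
Every other set of open sites that can feasibly serve all demand totals ≥ 664 even under its best assignment. Minimum: 658.

658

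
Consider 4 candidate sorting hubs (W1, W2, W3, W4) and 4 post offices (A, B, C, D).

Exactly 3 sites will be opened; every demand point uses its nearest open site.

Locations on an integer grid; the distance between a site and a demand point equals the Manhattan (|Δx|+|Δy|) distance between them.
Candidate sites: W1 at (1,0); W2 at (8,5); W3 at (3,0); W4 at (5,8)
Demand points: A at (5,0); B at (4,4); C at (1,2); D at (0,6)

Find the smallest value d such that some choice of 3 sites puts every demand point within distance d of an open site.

7

Open {W1, W2, W3}.
  Farthest demand point is D at distance 7 (to W1); all others are ≤ 7.
With {W1, W2, W4} the worst case is 7.
With {W1, W3, W4} the worst case is 7.
No size-3 selection achieves below 7.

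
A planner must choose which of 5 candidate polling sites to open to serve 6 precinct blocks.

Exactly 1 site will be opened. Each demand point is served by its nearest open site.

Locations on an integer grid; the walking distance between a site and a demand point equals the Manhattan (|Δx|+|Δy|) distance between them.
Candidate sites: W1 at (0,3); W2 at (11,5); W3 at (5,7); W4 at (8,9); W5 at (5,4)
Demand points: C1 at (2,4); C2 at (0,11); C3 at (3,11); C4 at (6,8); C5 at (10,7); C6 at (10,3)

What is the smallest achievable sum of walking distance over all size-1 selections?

Open {W3}.
  C1→W3 6, C2→W3 9, C3→W3 6, C4→W3 2, C5→W3 5, C6→W3 9  ⇒ total 37.
Compare {W4}: total 43.
Compare {W5}: total 43.
No size-1 selection does better; minimum is 37.

37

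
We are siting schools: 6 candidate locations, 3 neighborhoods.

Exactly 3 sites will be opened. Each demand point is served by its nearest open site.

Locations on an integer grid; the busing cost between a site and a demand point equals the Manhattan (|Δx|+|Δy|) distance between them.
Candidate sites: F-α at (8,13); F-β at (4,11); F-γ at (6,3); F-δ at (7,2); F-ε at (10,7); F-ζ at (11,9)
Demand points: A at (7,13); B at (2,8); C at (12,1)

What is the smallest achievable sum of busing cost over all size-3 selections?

Open {F-α, F-β, F-δ}.
  A→F-α 1, B→F-β 5, C→F-δ 6  ⇒ total 12.
Compare {F-α, F-β, F-γ}: total 14.
Compare {F-α, F-β, F-ε}: total 14.
No size-3 selection does better; minimum is 12.

12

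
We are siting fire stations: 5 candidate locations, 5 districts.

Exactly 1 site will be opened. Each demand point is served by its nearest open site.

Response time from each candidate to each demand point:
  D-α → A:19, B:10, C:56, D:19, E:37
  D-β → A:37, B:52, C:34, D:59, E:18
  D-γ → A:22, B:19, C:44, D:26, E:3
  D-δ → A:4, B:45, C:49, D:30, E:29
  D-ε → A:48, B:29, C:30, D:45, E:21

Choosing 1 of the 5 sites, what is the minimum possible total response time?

Open {D-γ}.
  A→D-γ 22, B→D-γ 19, C→D-γ 44, D→D-γ 26, E→D-γ 3  ⇒ total 114.
Compare {D-α}: total 141.
Compare {D-δ}: total 157.
No size-1 selection does better; minimum is 114.

114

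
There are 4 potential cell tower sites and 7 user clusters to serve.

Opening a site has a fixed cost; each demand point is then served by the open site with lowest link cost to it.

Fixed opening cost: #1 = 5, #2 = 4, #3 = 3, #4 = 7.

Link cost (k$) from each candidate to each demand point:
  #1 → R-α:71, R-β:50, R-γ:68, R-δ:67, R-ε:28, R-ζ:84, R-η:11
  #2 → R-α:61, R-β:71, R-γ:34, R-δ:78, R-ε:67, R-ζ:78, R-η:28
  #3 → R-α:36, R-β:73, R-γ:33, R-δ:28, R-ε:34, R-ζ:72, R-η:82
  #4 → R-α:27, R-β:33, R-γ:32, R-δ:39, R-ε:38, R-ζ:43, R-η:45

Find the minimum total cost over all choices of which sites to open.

Open {#1, #3, #4}: assign each demand point to its cheapest open site.
  R-α→#4 27, R-β→#4 33, R-γ→#4 32, R-δ→#3 28, R-ε→#1 28, R-ζ→#4 43, R-η→#1 11
  link cost 202, fixed 15 → total 217.
Compare {#1, #2, #3, #4}: link cost 202 + fixed 19 = 221.
Compare {#1, #4}: link cost 213 + fixed 12 = 225.
Compare {#1, #2, #4}: link cost 213 + fixed 16 = 229.
All other subsets cost ≥ 221. Minimum total cost: 217.

217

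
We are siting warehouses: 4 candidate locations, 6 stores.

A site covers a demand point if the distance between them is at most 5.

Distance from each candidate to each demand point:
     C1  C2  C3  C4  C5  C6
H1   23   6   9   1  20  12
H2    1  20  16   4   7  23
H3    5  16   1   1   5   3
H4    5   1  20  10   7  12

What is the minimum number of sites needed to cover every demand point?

2

Coverage sets (demand points within 5 of each site):
  H1: {C4}
  H2: {C1, C4}
  H3: {C1, C3, C4, C5, C6}
  H4: {C1, C2}
No single site covers all 6 demand points.
But {H3, H4} covers everything, so the minimum is 2.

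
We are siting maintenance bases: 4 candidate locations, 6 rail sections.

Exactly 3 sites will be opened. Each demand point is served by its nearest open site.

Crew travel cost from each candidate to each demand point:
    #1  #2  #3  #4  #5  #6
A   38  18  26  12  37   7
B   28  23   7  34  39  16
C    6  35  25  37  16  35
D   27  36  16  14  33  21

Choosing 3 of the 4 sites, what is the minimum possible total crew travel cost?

Open {A, B, C}.
  #1→C 6, #2→A 18, #3→B 7, #4→A 12, #5→C 16, #6→A 7  ⇒ total 66.
Compare {A, C, D}: total 75.
Compare {B, C, D}: total 82.
No size-3 selection does better; minimum is 66.

66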